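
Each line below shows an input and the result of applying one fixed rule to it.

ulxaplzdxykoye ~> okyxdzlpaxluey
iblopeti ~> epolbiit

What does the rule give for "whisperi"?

epsihwir

What's happening: reverse the string, then move the first 2 characters to the end (rotate left by 2).
Applying both steps to "whisperi": "irepsihw", then "epsihwir".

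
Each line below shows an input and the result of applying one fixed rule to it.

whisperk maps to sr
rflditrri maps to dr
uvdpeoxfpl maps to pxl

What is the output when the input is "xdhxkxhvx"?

xh

The rule is to delete the first character, then keep one character in every 3, starting at position 3 (positions 3rd, 6th, 9th, ...).
Working it through for "xdhxkxhvx": intermediate "dhxkxhvx", final "xh".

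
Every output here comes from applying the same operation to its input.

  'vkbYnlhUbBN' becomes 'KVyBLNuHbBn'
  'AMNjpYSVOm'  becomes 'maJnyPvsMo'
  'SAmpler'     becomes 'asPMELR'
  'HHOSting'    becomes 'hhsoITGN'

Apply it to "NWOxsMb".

The pattern: flip the case of every letter, then swap each adjacent pair of characters (1↔2, 3↔4, ...).
For "NWOxsMb", step one produces "nwoXSmB"; step two turns that into "wnXomSB".

wnXomSB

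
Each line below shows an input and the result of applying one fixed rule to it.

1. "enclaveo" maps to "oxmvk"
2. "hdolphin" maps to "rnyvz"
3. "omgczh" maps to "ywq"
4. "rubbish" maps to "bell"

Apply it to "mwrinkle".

Each output is the input with this applied: shift every letter 10 places forward in the alphabet (wrapping around), then delete the last 3 characters.
"mwrinkle" → "wgbsx".

wgbsx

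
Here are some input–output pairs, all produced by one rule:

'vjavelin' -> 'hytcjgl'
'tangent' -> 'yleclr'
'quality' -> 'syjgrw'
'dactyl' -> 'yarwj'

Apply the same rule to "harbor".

The rule is to shift every letter 2 places backward in the alphabet (wrapping around), then delete the first character.
"harbor" → "fypzmp" → "ypzmp".

ypzmp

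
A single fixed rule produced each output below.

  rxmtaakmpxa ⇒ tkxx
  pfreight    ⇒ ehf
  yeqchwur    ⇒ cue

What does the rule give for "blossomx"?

sml

Looking at the pairs, the operation is to move the first 3 characters to the end (rotate left by 3), then keep one character in every 3, starting at position 1 (positions 1st, 4th, 7th, ...).
"blossomx" → "ssomxblo" → "sml".
(Check on "rxmtaakmpxa": → "taakmpxarxm" → "tkxx" ✓)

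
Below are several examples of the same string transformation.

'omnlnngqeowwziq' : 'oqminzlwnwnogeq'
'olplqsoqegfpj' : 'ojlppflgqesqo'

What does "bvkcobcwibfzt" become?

The transformation: take characters alternately from the front and the back (1st, last, 2nd, 2nd-last, ...).
On "bvkcobcwibfzt" that produces "btvzkfcboibwc".

btvzkfcboibwc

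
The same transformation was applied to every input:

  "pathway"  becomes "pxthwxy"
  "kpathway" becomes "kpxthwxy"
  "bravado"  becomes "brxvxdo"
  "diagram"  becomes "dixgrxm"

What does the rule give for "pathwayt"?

The rule is to replace every "a" with "x".
So "pathwayt" becomes "pxthwxyt".

pxthwxyt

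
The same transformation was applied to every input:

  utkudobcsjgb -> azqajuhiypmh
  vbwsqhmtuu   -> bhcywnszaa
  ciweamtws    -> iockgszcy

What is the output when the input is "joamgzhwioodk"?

pugsmfncouujq

The pattern: shift every letter 6 places forward in the alphabet (wrapping around).
On "joamgzhwioodk" that produces "pugsmfncouujq".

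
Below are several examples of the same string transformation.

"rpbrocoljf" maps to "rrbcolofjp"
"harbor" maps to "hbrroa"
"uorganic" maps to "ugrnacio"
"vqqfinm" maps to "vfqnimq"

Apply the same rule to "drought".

duohgtr

The transformation: swap each adjacent pair of characters (1↔2, 3↔4, ...), then move the first character to the end.
So "drought" becomes "duohgtr".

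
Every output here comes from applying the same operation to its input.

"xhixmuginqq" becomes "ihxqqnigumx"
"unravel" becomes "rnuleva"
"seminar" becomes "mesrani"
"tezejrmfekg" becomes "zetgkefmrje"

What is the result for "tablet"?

What's happening: move the first 3 characters to the end (rotate left by 3), then reverse the string.
For "tablet", step one produces "lettab"; step two turns that into "battel".

battel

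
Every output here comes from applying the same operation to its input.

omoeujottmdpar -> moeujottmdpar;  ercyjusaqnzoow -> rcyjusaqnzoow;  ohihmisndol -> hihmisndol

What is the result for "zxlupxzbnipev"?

Each output is the input with this applied: delete the first character.
"zxlupxzbnipev" → "xlupxzbnipev".

xlupxzbnipev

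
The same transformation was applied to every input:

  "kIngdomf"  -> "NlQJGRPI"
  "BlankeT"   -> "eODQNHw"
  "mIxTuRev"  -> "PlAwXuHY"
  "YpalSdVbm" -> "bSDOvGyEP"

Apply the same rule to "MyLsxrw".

pBoVAUZ

What's happening: flip the case of every letter, then shift every letter 3 places forward in the alphabet (wrapping around).
For "MyLsxrw", step one produces "mYlSXRW"; step two turns that into "pBoVAUZ".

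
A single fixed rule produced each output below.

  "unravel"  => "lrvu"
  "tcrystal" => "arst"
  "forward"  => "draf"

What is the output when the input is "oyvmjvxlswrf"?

rvjxso

The pattern: keep every other character starting from the first (positions 1st, 3rd, 5th, ...), then swap the first and last characters.
For "oyvmjvxlswrf" the result is "rvjxso".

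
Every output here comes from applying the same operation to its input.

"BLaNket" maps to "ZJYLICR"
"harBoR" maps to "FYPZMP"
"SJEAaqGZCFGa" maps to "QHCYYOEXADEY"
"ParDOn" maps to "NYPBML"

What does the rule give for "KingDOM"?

Rule — shift every letter 2 places backward in the alphabet (wrapping around), then convert every letter to uppercase.
"KingDOM" → "IgleBMK" → "IGLEBMK".

IGLEBMK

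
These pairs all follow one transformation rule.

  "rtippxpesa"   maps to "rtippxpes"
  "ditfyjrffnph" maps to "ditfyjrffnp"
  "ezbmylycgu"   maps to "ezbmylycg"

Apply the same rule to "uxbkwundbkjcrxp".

The pattern: delete the last character.
"uxbkwundbkjcrxp" → "uxbkwundbkjcrx".

uxbkwundbkjcrx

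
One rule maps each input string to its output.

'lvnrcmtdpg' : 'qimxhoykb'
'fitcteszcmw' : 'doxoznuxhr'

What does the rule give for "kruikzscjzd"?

The rule is to shift every letter 5 places backward in the alphabet (wrapping around), then delete the first character.
Applying both steps to "kruikzscjzd": "fmpdfunxeuy", then "mpdfunxeuy".
(Check on "fitcteszcmw": → "adoxoznuxhr" → "doxoznuxhr" ✓)

mpdfunxeuy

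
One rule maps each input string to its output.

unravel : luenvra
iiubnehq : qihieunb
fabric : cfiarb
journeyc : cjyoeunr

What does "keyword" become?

dkreoyw

In each case the input is transformed by: take characters alternately from the front and the back (1st, last, 2nd, 2nd-last, ...), then swap each adjacent pair of characters (1↔2, 3↔4, ...).
For "keyword" the result is "dkreoyw".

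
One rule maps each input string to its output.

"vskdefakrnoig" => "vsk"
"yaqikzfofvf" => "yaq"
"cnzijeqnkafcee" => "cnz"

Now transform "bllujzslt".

bll

The transformation: keep only the first 3 characters.
On "bllujzslt" that produces "bll".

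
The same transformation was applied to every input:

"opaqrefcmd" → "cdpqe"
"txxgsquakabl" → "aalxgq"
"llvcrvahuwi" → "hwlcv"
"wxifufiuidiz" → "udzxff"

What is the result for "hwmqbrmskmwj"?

Rule — keep every other character starting from the second (positions 2nd, 4th, 6th, ...), then move the first 3 characters to the end (rotate left by 3).
On "hwmqbrmskmwj" that produces "smjwqr".
(Check on "llvcrvahuwi": → "lcvhw" → "hwlcv" ✓)

smjwqr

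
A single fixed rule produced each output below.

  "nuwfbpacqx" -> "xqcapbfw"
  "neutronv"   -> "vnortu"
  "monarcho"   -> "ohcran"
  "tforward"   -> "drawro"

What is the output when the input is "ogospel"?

In each case the input is transformed by: delete the first 2 characters, then reverse the string.
For "ogospel", step one produces "ospel"; step two turns that into "lepso".

lepso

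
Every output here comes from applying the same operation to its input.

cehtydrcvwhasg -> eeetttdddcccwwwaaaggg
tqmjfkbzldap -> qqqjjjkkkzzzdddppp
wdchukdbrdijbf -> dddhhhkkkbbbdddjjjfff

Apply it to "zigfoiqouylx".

Looking at the pairs, the operation is to keep every other character starting from the second (positions 2nd, 4th, 6th, ...), then repeat every character 3 times.
"zigfoiqouylx" → "ifioyx" → "iiifffiiioooyyyxxx".
(Check on "cehtydrcvwhasg": → "etdcwag" → "eeetttdddcccwwwaaaggg" ✓)

iiifffiiioooyyyxxx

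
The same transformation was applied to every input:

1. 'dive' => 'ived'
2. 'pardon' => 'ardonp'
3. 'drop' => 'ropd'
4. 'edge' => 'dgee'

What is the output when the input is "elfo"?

lfoe

Looking at the pairs, the operation is to move the first character to the end.
"elfo" → "lfoe".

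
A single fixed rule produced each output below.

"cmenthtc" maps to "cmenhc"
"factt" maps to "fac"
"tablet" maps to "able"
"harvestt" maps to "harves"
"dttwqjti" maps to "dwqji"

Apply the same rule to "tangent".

angen

The pattern: remove every "t".
For "tangent" the result is "angen".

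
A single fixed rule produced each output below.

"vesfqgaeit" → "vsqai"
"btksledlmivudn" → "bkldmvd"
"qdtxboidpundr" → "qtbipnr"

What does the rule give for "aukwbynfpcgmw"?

Looking at the pairs, the operation is to keep every other character starting from the first (positions 1st, 3rd, 5th, ...).
On "aukwbynfpcgmw" that produces "akbnpgw".

akbnpgw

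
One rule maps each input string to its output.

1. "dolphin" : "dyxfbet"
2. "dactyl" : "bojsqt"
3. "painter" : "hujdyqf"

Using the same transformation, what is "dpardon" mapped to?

Looking at the pairs, the operation is to reverse the string, then shift every letter 10 places backward in the alphabet (wrapping around).
Working it through for "dpardon": intermediate "nodrapd", final "dethqft".

dethqft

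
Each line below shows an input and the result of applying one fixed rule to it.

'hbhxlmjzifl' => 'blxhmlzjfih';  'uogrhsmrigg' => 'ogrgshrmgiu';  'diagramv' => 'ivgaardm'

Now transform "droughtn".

rnuohgdt

Rule — swap the first and last characters, then swap each adjacent pair of characters (1↔2, 3↔4, ...).
On "droughtn": the first step gives "nroughtd", and the second then gives "rnuohgdt".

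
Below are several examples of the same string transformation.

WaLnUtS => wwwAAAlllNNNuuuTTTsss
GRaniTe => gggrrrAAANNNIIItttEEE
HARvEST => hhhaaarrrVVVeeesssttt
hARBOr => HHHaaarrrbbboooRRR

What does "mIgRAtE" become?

MMMiiiGGGrrraaaTTTeee

The pattern: repeat every character 3 times, then flip the case of every letter.
"mIgRAtE" → "MMMiiiGGGrrraaaTTTeee".
(Check on "GRaniTe": → "GGGRRRaaannniiiTTTeee" → "gggrrrAAANNNIIItttEEE" ✓)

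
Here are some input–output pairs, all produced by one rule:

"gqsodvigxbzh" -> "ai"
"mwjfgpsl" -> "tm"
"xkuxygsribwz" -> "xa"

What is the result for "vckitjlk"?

ml

The rule is to shift every letter 1 place forward in the alphabet (wrapping around), then keep only the last 2 characters.
"vckitjlk" → "wdljukml" → "ml".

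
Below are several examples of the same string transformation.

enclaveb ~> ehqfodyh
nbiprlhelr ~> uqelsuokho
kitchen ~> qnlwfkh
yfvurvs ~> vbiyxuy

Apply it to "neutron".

In each case the input is transformed by: move the last character to the front, then shift every letter 3 places forward in the alphabet (wrapping around).
Applying that to "neutron" gives "qqhxwur".

qqhxwur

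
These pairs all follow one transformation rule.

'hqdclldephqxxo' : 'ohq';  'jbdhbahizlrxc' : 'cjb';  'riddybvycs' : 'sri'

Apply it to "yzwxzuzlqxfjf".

In each case the input is transformed by: move the first 2 characters to the end (rotate left by 2), then keep only the last 3 characters.
For "yzwxzuzlqxfjf" the result is "fyz".

fyz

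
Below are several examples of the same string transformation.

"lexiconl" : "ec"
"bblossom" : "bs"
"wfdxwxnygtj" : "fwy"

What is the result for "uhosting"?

The transformation: keep one character in every 3, starting at position 2 (positions 2nd, 5th, 8th, ...), then delete the last character.
Applying both steps to "uhosting": "htg", then "ht".

ht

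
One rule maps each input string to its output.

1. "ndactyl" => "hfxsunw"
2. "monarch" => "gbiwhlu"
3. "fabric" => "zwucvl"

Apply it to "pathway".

What's happening: take characters alternately from the front and the back (1st, last, 2nd, 2nd-last, ...), then shift every letter 6 places backward in the alphabet (wrapping around).
On "pathway" that produces "jsuunqb".

jsuunqb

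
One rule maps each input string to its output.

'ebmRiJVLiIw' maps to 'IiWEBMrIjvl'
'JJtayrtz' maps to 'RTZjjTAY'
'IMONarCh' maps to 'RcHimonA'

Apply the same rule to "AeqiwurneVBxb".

bXBaEQIWURNEv

In each case the input is transformed by: flip the case of every letter, then move the last 3 characters to the front (rotate right by 3).
For "AeqiwurneVBxb", step one produces "aEQIWURNEvbXB"; step two turns that into "bXBaEQIWURNEv".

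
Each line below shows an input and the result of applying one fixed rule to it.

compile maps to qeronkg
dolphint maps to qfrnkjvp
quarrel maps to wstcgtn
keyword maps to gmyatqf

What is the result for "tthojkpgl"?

vvqjmlirn

The transformation: swap each adjacent pair of characters (1↔2, 3↔4, ...), then shift every letter 2 places forward in the alphabet (wrapping around).
For "tthojkpgl", step one produces "ttohkjgpl"; step two turns that into "vvqjmlirn".
(Check on "compile": → "ocpmlie" → "qeronkg" ✓)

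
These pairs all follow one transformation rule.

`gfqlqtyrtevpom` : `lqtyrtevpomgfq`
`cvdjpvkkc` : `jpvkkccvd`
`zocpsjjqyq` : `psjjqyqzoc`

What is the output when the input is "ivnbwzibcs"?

Each output is the input with this applied: move the first 3 characters to the end (rotate left by 3).
For "ivnbwzibcs" the result is "bwzibcsivn".

bwzibcsivn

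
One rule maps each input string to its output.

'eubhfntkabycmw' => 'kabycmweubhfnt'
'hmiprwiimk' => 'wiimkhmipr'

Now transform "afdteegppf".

The rule is to swap the front and back halves of the string.
On "afdteegppf" that produces "egppfafdte".

egppfafdte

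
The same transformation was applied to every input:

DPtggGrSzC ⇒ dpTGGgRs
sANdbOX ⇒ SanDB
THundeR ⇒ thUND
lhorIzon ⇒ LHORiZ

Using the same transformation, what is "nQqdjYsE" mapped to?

NqQDJy

Looking at the pairs, the operation is to delete the last 2 characters, then flip the case of every letter.
Applying both steps to "nQqdjYsE": "nQqdjY", then "NqQDJy".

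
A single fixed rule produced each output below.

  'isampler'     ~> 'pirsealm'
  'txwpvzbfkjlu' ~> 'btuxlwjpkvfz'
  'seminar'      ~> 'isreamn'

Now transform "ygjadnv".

The transformation: take characters alternately from the front and the back (1st, last, 2nd, 2nd-last, ...), then move the last character to the front.
For "ygjadnv", step one produces "yvgnjda"; step two turns that into "ayvgnjd".

ayvgnjd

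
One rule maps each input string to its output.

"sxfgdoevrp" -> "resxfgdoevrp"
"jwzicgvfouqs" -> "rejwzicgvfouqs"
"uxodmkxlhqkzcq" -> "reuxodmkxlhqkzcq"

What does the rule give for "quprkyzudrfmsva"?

The transformation: prepend "re".
"quprkyzudrfmsva" → "requprkyzudrfmsva".

requprkyzudrfmsva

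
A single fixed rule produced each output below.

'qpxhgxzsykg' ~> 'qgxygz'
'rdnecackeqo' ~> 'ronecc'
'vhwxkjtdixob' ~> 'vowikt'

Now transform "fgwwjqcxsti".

fiwsjc

What's happening: keep every other character starting from the first (positions 1st, 3rd, 5th, ...), then take characters alternately from the front and the back (1st, last, 2nd, 2nd-last, ...).
"fgwwjqcxsti" → "fwjcsi" → "fiwsjc".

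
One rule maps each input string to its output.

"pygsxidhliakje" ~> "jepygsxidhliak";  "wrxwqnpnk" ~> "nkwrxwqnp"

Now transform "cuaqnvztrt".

In each case the input is transformed by: move the last 2 characters to the front (rotate right by 2).
On "cuaqnvztrt" that produces "rtcuaqnvzt".

rtcuaqnvzt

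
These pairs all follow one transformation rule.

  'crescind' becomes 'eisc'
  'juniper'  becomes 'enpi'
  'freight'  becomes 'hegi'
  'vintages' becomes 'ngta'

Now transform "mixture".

The rule is to take characters alternately from the front and the back (1st, last, 2nd, 2nd-last, ...), then keep only the last 4 characters.
Starting from "mixture": after the first operation, "meirxut"; after the second, "rxut".

rxut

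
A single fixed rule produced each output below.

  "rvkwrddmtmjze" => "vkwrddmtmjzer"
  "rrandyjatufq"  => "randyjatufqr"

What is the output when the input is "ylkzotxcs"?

The transformation: move the first character to the end.
For "ylkzotxcs" the result is "lkzotxcsy".

lkzotxcsy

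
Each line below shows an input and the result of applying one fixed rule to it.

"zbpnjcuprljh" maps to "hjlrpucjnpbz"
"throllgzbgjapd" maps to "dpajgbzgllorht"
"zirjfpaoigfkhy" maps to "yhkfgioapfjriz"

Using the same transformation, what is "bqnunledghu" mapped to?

Rule — reverse the string.
On "bqnunledghu" that produces "uhgdelnunqb".

uhgdelnunqb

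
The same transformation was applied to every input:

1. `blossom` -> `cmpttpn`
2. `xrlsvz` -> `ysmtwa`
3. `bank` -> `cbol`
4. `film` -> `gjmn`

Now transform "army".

Each output is the input with this applied: shift every letter 1 place forward in the alphabet (wrapping around).
For "army" the result is "bsnz".

bsnz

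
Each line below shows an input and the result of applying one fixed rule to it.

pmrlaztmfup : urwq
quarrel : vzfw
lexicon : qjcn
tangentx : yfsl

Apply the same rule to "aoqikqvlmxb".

Rule — shift every letter 5 places forward in the alphabet (wrapping around), then keep only the first 4 characters.
"aoqikqvlmxb" → "ftvnpvaqrcg" → "ftvn".

ftvn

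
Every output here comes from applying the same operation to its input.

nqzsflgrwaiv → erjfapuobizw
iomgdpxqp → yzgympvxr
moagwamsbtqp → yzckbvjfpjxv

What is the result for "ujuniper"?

In each case the input is transformed by: shift every letter 9 places forward in the alphabet (wrapping around), then reverse the string.
Applying both steps to "ujuniper": "dsdwryna", then "anyrwdsd".

anyrwdsd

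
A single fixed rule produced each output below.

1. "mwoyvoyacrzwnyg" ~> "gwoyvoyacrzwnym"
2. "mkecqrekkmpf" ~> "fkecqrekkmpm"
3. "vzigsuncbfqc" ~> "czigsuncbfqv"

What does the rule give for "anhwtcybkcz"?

Looking at the pairs, the operation is to swap the first and last characters.
"anhwtcybkcz" → "znhwtcybkca".

znhwtcybkca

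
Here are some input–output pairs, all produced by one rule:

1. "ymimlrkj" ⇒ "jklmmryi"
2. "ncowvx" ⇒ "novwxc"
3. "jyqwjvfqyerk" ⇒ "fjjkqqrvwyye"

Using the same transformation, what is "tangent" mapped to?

The pattern: sort the characters into alphabetical order, then move the first character to the end.
On "tangent": the first step gives "aegnntt", and the second then gives "egnntta".

egnntta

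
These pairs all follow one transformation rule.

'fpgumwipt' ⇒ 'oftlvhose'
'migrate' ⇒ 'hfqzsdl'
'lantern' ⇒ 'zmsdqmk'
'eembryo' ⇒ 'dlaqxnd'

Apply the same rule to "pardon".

The pattern: shift every letter 1 place backward in the alphabet (wrapping around), then move the first character to the end.
"pardon" → "ozqcnm" → "zqcnmo".

zqcnmo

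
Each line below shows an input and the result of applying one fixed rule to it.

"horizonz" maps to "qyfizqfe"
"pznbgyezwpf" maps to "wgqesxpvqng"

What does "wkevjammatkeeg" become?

What's happening: shift every letter 9 places backward in the alphabet (wrapping around), then move the last character to the front.
Starting from "wkevjammatkeeg": after the first operation, "nbvmarddrkbvvx"; after the second, "xnbvmarddrkbvv".
(Check on "horizonz": → "yfizqfeq" → "qyfizqfe" ✓)

xnbvmarddrkbvv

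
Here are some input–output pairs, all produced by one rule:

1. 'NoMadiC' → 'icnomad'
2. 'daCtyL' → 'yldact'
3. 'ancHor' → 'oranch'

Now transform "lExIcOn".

In each case the input is transformed by: move the last 2 characters to the front (rotate right by 2), then convert every letter to lowercase.
For "lExIcOn", step one produces "OnlExIc"; step two turns that into "onlexic".
(Check on "NoMadiC": → "iCNoMad" → "icnomad" ✓)

onlexic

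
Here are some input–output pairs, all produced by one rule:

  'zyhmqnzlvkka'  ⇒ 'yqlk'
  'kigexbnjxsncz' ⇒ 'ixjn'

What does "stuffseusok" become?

Rule — keep one character in every 3, starting at position 2 (positions 2nd, 5th, 8th, ...).
Applying that to "stuffseusok" gives "tfuk".

tfuk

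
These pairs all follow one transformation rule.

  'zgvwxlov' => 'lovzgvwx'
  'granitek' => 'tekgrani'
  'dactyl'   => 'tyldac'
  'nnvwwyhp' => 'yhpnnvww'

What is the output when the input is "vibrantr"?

ntrvibra

The transformation: move the last 3 characters to the front (rotate right by 3).
For "vibrantr" the result is "ntrvibra".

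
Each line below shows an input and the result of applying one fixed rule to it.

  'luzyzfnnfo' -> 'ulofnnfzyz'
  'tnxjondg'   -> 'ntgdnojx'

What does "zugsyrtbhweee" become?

uzeeewhbtrysg

Each output is the input with this applied: move the first 2 characters to the end (rotate left by 2), then reverse the string.
For "zugsyrtbhweee" the result is "uzeeewhbtrysg".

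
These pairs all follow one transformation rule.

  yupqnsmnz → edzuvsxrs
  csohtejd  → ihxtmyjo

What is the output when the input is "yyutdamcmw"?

bddzyifrhr

Looking at the pairs, the operation is to shift every letter 5 places forward in the alphabet (wrapping around), then move the last character to the front.
"yyutdamcmw" → "ddzyifrhrb" → "bddzyifrhr".
(Check on "csohtejd": → "hxtmyjoi" → "ihxtmyjo" ✓)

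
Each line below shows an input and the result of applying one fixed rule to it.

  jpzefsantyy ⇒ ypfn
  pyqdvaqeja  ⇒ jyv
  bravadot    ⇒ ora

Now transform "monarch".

co

Looking at the pairs, the operation is to move the last 3 characters to the front (rotate right by 3), then keep one character in every 3, starting at position 2 (positions 2nd, 5th, 8th, ...).
Applying both steps to "monarch": "rchmona", then "co".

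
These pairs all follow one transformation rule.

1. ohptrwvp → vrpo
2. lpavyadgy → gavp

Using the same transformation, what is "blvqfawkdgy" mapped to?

The rule is to reverse the string, then keep every other character starting from the second (positions 2nd, 4th, 6th, ...).
Working it through for "blvqfawkdgy": intermediate "ygdkwafqvlb", final "gkaql".

gkaql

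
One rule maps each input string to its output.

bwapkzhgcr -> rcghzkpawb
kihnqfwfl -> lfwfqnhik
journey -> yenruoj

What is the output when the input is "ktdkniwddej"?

Each output is the input with this applied: reverse the string.
So "ktdkniwddej" becomes "jeddwinkdtk".

jeddwinkdtk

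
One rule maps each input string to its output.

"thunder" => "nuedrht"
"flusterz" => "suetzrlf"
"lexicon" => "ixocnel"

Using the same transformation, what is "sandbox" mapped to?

dnobxas

What's happening: swap each adjacent pair of characters (1↔2, 3↔4, ...), then move the first 2 characters to the end (rotate left by 2).
"sandbox" → "asdnobx" → "dnobxas".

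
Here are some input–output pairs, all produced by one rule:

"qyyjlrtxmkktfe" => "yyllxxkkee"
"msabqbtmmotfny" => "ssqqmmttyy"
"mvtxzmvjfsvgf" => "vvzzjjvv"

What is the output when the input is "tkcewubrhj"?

Looking at the pairs, the operation is to keep one character in every 3, starting at position 2 (positions 2nd, 5th, 8th, ...), then double every character.
Working it through for "tkcewubrhj": intermediate "kwr", final "kkwwrr".

kkwwrr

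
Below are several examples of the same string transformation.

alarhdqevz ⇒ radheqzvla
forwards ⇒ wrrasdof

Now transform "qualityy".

latiyyuq

The transformation: move the first 2 characters to the end (rotate left by 2), then swap each adjacent pair of characters (1↔2, 3↔4, ...).
Starting from "qualityy": after the first operation, "alityyqu"; after the second, "latiyyuq".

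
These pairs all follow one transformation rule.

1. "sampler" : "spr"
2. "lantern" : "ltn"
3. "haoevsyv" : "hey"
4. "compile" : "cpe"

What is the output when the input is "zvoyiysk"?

zys

The transformation: keep one character in every 3, starting at position 1 (positions 1st, 4th, 7th, ...).
Doing the same to "zvoyiysk": "zys".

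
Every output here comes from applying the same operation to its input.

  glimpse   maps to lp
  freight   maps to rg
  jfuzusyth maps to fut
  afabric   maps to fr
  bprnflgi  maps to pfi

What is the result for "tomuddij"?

The pattern: keep one character in every 3, starting at position 2 (positions 2nd, 5th, 8th, ...).
On "tomuddij" that produces "odj".

odj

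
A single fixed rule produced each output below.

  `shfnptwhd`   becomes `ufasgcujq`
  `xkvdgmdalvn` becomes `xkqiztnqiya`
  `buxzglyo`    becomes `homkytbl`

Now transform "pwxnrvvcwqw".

jcakiepidjj

In each case the input is transformed by: swap each adjacent pair of characters (1↔2, 3↔4, ...), then shift every letter 13 places forward in the alphabet (wrapping around) — i.e. ROT13.
On "pwxnrvvcwqw": the first step gives "wpnxvrcvqww", and the second then gives "jcakiepidjj".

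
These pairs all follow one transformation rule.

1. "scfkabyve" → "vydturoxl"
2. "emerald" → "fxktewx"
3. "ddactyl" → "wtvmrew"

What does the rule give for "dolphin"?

The transformation: shift every letter 7 places backward in the alphabet (wrapping around), then move the first character to the end.
Working it through for "dolphin": intermediate "wheiabg", final "heiabgw".

heiabgw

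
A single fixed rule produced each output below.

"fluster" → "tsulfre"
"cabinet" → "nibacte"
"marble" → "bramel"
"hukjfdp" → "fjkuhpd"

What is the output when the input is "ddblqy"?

Looking at the pairs, the operation is to move the last 2 characters to the front (rotate right by 2), then reverse the string.
On "ddblqy": the first step gives "qyddbl", and the second then gives "lbddyq".

lbddyq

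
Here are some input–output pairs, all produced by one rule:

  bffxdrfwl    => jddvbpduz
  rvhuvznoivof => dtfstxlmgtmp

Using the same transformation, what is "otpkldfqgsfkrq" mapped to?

ornijbdoeqdipm

The rule is to swap the first and last characters, then shift every letter 2 places backward in the alphabet (wrapping around).
On "otpkldfqgsfkrq" that produces "ornijbdoeqdipm".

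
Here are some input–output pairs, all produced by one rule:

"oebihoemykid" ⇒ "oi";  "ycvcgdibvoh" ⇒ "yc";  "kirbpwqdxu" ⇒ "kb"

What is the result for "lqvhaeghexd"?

Rule — keep one character in every 3, starting at position 1 (positions 1st, 4th, 7th, ...), then delete the last 2 characters.
"lqvhaeghexd" → "lhgx" → "lh".

lh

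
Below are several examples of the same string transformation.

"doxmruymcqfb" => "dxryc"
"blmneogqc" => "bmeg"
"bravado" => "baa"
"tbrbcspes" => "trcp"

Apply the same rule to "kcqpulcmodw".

kquco

The transformation: keep every other character starting from the first (positions 1st, 3rd, 5th, ...), then delete the last character.
On "kcqpulcmodw": the first step gives "kqucow", and the second then gives "kquco".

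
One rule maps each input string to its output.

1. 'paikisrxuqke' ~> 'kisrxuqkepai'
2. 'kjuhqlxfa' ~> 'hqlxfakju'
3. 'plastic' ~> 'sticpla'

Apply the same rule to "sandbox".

Each output is the input with this applied: move the first 3 characters to the end (rotate left by 3).
Doing the same to "sandbox": "dboxsan".

dboxsan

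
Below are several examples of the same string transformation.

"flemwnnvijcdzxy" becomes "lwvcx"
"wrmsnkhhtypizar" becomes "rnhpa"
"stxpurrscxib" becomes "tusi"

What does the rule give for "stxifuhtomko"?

What's happening: keep one character in every 3, starting at position 2 (positions 2nd, 5th, 8th, ...).
Applying that to "stxifuhtomko" gives "tftk".

tftk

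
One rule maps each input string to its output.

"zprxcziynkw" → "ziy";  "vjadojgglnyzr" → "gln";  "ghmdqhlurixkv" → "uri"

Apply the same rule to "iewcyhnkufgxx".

The transformation: move the last 3 characters to the front (rotate right by 3), then keep only the last 3 characters.
Doing the same to "iewcyhnkufgxx": "kuf".

kuf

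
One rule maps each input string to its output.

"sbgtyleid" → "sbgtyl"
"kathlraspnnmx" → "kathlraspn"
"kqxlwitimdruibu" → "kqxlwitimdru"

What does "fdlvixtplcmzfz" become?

Rule — delete the last 3 characters.
"fdlvixtplcmzfz" → "fdlvixtplcm".

fdlvixtplcm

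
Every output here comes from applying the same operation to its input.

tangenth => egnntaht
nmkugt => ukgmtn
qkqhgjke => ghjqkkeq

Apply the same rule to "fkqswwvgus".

The transformation: swap the front and back halves of the string, then take characters alternately from the front and the back (1st, last, 2nd, 2nd-last, ...).
Starting from "fkqswwvgus": after the first operation, "wvgusfkqsw"; after the second, "wwvsgquksf".
(Check on "qkqhgjke": → "gjkeqkqh" → "ghjqkkeq" ✓)

wwvsgquksf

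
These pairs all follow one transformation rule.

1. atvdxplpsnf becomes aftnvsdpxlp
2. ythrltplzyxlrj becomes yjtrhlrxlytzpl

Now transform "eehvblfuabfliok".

The rule is to take characters alternately from the front and the back (1st, last, 2nd, 2nd-last, ...).
For "eehvblfuabfliok" the result is "ekeohivlbflbfau".

ekeohivlbflbfau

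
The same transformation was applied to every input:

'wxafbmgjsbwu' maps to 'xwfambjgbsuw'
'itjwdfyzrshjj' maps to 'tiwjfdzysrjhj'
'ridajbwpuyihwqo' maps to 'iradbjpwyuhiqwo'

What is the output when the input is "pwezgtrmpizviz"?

wpzetgmripvzzi

Each output is the input with this applied: swap each adjacent pair of characters (1↔2, 3↔4, ...).
"pwezgtrmpizviz" → "wpzetgmripvzzi".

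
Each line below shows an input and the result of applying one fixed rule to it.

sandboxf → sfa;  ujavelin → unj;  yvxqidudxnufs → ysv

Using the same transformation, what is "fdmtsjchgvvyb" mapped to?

fbd

Looking at the pairs, the operation is to take characters alternately from the front and the back (1st, last, 2nd, 2nd-last, ...), then keep only the first 3 characters.
Applying both steps to "fdmtsjchgvvyb": "fbdymvtvsgjhc", then "fbd".
(Check on "ujavelin": → "unjialve" → "unj" ✓)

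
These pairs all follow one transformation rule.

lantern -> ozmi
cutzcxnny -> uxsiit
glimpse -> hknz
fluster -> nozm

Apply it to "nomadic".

vydx

In each case the input is transformed by: shift every letter 5 places backward in the alphabet (wrapping around), then delete the first 3 characters.
For "nomadic", step one produces "ijhvydx"; step two turns that into "vydx".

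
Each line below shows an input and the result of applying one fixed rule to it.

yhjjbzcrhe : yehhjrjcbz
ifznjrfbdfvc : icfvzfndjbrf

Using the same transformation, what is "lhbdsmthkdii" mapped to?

lihibddkshmt

The pattern: take characters alternately from the front and the back (1st, last, 2nd, 2nd-last, ...).
For "lhbdsmthkdii" the result is "lihibddkshmt".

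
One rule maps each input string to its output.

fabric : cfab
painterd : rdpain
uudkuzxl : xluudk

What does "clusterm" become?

rmclus

What's happening: swap the front and back halves of the string, then delete the first 2 characters.
For "clusterm", step one produces "termclus"; step two turns that into "rmclus".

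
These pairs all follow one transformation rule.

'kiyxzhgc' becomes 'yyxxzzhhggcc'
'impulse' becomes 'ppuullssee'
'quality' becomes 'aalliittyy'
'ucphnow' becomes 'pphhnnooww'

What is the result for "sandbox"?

The rule is to delete the first 2 characters, then double every character.
Working it through for "sandbox": intermediate "ndbox", final "nnddbbooxx".
(Check on "ucphnow": → "phnow" → "pphhnnooww" ✓)

nnddbbooxx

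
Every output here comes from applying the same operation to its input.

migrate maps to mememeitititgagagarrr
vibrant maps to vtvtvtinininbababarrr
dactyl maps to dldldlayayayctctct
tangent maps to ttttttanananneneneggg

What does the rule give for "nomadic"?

ncncncoioioimdmdmdaaa

In each case the input is transformed by: repeat every character 3 times, then take characters alternately from the front and the back (1st, last, 2nd, 2nd-last, ...).
Applying that to "nomadic" gives "ncncncoioioimdmdmdaaa".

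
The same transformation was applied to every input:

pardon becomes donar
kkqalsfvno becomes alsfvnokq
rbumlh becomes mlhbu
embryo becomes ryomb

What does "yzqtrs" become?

trszq

The rule is to delete the first character, then move the first 2 characters to the end (rotate left by 2).
For "yzqtrs" the result is "trszq".
(Check on "embryo": → "mbryo" → "ryomb" ✓)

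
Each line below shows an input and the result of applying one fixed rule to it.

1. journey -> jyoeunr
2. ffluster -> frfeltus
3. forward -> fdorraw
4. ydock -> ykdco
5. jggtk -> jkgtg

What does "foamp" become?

fpoma

What's happening: take characters alternately from the front and the back (1st, last, 2nd, 2nd-last, ...).
For "foamp" the result is "fpoma".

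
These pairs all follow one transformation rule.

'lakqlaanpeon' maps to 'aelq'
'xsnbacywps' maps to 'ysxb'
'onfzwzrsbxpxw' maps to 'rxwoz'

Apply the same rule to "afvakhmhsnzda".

The transformation: keep one character in every 3, starting at position 1 (positions 1st, 4th, 7th, ...), then move the first 2 characters to the end (rotate left by 2).
Starting from "afvakhmhsnzda": after the first operation, "aamna"; after the second, "mnaaa".

mnaaa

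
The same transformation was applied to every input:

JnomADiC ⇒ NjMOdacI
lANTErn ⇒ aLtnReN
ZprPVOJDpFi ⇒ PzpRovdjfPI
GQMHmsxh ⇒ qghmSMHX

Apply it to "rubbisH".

URBBSIh

The pattern: swap each adjacent pair of characters (1↔2, 3↔4, ...), then flip the case of every letter.
"rubbisH" → "urbbsiH" → "URBBSIh".
(Check on "GQMHmsxh": → "QGHMsmhx" → "qghmSMHX" ✓)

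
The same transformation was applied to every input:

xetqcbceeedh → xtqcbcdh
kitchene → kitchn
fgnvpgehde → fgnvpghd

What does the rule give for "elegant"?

lgant

The pattern: remove every "e".
For "elegant" the result is "lgant".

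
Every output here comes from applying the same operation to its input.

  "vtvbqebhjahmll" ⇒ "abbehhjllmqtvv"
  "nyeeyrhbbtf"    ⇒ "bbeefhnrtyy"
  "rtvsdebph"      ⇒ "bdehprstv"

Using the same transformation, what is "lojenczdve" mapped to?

The transformation: sort the characters into alphabetical order.
For "lojenczdve" the result is "cdeejlnovz".

cdeejlnovz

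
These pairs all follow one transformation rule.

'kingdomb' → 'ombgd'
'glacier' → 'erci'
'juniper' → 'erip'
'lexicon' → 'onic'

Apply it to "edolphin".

hinlp

The rule is to delete the first 3 characters, then move the first 2 characters to the end (rotate left by 2).
On "edolphin": the first step gives "lphin", and the second then gives "hinlp".
(Check on "juniper": → "iper" → "erip" ✓)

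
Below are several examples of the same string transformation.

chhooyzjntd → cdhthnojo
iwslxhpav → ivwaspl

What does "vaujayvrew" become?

vwaeurjv

Rule — take characters alternately from the front and the back (1st, last, 2nd, 2nd-last, ...), then delete the last 2 characters.
Working it through for "vaujayvrew": intermediate "vwaeurjvay", final "vwaeurjv".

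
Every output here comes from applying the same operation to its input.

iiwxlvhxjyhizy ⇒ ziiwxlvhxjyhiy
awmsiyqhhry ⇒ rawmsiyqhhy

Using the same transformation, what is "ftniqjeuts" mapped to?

Each output is the input with this applied: move the last character to the front, then swap the first and last characters.
Starting from "ftniqjeuts": after the first operation, "sftniqjeut"; after the second, "tftniqjeus".

tftniqjeus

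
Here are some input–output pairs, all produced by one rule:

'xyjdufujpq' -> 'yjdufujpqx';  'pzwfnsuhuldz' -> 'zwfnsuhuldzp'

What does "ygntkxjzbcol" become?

The pattern: move the first character to the end.
Doing the same to "ygntkxjzbcol": "gntkxjzbcoly".

gntkxjzbcoly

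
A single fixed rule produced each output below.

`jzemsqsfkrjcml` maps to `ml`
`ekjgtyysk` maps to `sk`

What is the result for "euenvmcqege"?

Each output is the input with this applied: keep only the last 2 characters.
Applying that to "euenvmcqege" gives "ge".

ge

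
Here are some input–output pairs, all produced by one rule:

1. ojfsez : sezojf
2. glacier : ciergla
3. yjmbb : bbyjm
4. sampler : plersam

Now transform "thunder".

nderthu

Looking at the pairs, the operation is to move the first 3 characters to the end (rotate left by 3).
For "thunder" the result is "nderthu".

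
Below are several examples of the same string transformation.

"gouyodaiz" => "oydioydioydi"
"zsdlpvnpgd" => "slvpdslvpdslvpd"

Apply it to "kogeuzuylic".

oezyioezyioezyi

Each output is the input with this applied: keep every other character starting from the second (positions 2nd, 4th, 6th, ...), then write the whole string 3 times in a row.
Working it through for "kogeuzuylic": intermediate "oezyi", final "oezyioezyioezyi".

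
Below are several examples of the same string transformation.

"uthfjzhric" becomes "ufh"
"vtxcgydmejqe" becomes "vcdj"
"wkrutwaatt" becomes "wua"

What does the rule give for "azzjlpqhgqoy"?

ajqq

In each case the input is transformed by: delete the last 2 characters, then keep one character in every 3, starting at position 1 (positions 1st, 4th, 7th, ...).
Applying both steps to "azzjlpqhgqoy": "azzjlpqhgq", then "ajqq".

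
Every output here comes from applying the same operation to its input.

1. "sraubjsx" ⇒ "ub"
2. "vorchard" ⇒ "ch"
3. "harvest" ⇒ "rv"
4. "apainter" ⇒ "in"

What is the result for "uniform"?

if

The rule is to move the last 3 characters to the front (rotate right by 3), then keep only the last 2 characters.
For "uniform", step one produces "ormunif"; step two turns that into "if".
(Check on "vorchard": → "ardvorch" → "ch" ✓)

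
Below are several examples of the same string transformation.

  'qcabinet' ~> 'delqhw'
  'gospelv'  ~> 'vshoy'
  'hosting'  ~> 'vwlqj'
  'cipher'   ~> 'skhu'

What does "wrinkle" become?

lqnoh

The rule is to delete the first 2 characters, then shift every letter 3 places forward in the alphabet (wrapping around).
Applying both steps to "wrinkle": "inkle", then "lqnoh".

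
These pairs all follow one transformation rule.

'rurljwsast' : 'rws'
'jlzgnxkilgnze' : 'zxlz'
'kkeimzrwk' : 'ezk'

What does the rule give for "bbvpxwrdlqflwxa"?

vwlla

The rule is to keep one character in every 3, starting at position 3 (positions 3rd, 6th, 9th, ...).
Applying that to "bbvpxwrdlqflwxa" gives "vwlla".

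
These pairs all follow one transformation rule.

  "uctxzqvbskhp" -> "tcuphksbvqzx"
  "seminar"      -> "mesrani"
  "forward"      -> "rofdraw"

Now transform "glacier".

algreic

In each case the input is transformed by: reverse the string, then move the last 3 characters to the front (rotate right by 3).
So "glacier" becomes "algreic".
(Check on "forward": → "drawrof" → "rofdraw" ✓)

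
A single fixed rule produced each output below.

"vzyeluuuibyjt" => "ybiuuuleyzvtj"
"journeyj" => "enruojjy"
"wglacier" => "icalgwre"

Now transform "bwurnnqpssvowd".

ovsspqnnruwbdw

The transformation: move the last 2 characters to the front (rotate right by 2), then reverse the string.
Starting from "bwurnnqpssvowd": after the first operation, "wdbwurnnqpssvo"; after the second, "ovsspqnnruwbdw".
(Check on "journeyj": → "yjjourne" → "enruojjy" ✓)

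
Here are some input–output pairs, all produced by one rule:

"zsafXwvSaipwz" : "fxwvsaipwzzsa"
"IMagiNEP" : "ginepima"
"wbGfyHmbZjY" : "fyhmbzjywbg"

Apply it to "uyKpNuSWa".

pnuswauyk

The rule is to move the first 3 characters to the end (rotate left by 3), then convert every letter to lowercase.
On "uyKpNuSWa": the first step gives "pNuSWauyK", and the second then gives "pnuswauyk".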